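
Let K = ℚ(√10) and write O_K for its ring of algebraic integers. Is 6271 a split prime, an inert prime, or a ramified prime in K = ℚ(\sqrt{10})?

split — (6271) = 𝔭₁𝔭₂ with 𝔭₁ ≠ 𝔭₂

d = 10 ≡ 2 (mod 4), so O_K = ℤ[√10] and disc(K) = 4d = 40.
disc(K) = 40 is not divisible by 6271; 6271 is unramified.
Compute (10/6271) via Euler: 10^((6271-1)/2) mod 6271 = 1, so (10/6271) = 1.
d is a quadratic residue mod p, hence 6271 splits in O_K.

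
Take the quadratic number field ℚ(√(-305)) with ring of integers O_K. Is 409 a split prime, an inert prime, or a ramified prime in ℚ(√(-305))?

Since -305 ≢ 1 mod 4, the ring of integers is ℤ[√-305] with discriminant 4·(-305) = -1220.
Since gcd(409, -1220) = 1 the prime 409 does not ramify.
Legendre symbol by Euler's criterion: (-305/409) ≡ (-305)^204 ≡ 408 (mod 409), i.e. (-305/409) = -1.
d is a non-residue mod p, hence 409 remains inert in O_K.

inert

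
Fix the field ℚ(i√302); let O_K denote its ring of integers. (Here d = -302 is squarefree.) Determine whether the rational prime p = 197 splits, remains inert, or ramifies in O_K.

p splits

-302 mod 4 = 2, hence disc K = 4·(-302) = -1208 and O_K = ℤ[√-302].
197 ∤ -1208, so 197 is unramified.
(-302/197) = 92^98 mod 197 = 1, giving Legendre symbol 1.
d is a quadratic residue mod p, hence 197 splits in O_K.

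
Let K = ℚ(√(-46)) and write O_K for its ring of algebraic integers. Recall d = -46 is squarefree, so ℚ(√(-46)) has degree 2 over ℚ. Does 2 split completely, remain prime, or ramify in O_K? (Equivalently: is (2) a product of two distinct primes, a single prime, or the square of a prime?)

ramifies in O_K

d = -46 ≡ 2 (mod 4), so O_K = ℤ[√-46] and disc(K) = 4d = -184.
disc(K) = -184 = 2·(-92), so p = 2 is ramified.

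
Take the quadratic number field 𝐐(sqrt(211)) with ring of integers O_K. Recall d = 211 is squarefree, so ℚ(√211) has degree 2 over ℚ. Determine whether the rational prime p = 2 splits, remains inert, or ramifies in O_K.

211 mod 4 = 3, hence disc K = 4·211 = 844 and O_K = ℤ[√211].
2 divides disc(K) = 844, so 2 ramifies.

ramified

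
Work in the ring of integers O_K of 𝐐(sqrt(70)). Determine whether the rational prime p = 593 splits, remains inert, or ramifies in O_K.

split

Since 70 ≢ 1 mod 4, the ring of integers is ℤ[√70] with discriminant 4·70 = 280.
593 ∤ 280, so 593 is unramified.
(70/593) = 70^296 mod 593 = 1, giving Legendre symbol 1.
(70/593) = 1, so 593 splits.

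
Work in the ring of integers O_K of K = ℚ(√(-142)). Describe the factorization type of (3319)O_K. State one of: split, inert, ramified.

-142 mod 4 = 2, hence disc K = 4·(-142) = -568 and O_K = ℤ[√-142].
Since gcd(3319, -568) = 1 the prime 3319 does not ramify.
Legendre symbol by Euler's criterion: (-142/3319) ≡ (-142)^1659 ≡ 3318 (mod 3319), i.e. (-142/3319) = -1.
(-142/3319) = -1, so 3319 is inert.

inert — (3319) stays prime in O_K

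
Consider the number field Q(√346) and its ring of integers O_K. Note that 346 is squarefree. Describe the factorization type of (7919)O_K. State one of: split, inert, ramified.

7919 remains inert

Since 346 ≢ 1 mod 4, the ring of integers is ℤ[√346] with discriminant 4·346 = 1384.
Since gcd(7919, 1384) = 1 the prime 7919 does not ramify.
Legendre symbol by Euler's criterion: (346/7919) ≡ 346^3959 ≡ 7918 (mod 7919), i.e. (346/7919) = -1.
d is a non-residue mod p, hence 7919 remains inert in O_K.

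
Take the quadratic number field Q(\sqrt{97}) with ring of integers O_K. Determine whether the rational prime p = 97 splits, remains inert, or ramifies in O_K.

Since 97 ≡ 1 mod 4, the ring of integers is ℤ[(1+√97)/2] with discriminant 97.
disc(K) = 97 = 97·1, so p = 97 is ramified.

p ramifies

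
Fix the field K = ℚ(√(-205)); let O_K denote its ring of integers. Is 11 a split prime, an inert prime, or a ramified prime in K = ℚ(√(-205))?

Since -205 ≢ 1 mod 4, the ring of integers is ℤ[√-205] with discriminant 4·(-205) = -820.
11 ∤ -820, so 11 is unramified.
Euler's criterion: (-205)^5 mod 11 = 1. Thus (-205|11) = 1.
Legendre symbol 1 ⇒ 11 is split.

split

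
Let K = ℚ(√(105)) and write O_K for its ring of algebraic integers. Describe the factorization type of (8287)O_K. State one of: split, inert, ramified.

8287 splits in O_K

d = 105 ≡ 1 (mod 4), so O_K = ℤ[(1+√105)/2] and disc(K) = d = 105.
disc(K) = 105 is not divisible by 8287; 8287 is unramified.
Legendre symbol by Euler's criterion: (105/8287) ≡ 105^4143 ≡ 1 (mod 8287), i.e. (105/8287) = 1.
Legendre symbol 1 ⇒ 8287 is split.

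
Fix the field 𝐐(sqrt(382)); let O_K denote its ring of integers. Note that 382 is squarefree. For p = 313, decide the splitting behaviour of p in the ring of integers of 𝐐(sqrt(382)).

inert — (313) stays prime in O_K

Since 382 ≢ 1 mod 4, the ring of integers is ℤ[√382] with discriminant 4·382 = 1528.
313 ∤ 1528, so 313 is unramified.
(382/313) = 69^156 mod 313 = 312, giving Legendre symbol -1.
Legendre symbol -1 ⇒ 313 is inert.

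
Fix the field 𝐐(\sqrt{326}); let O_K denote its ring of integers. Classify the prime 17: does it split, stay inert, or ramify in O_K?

Since 326 ≢ 1 mod 4, the ring of integers is ℤ[√326] with discriminant 4·326 = 1304.
Since gcd(17, 1304) = 1 the prime 17 does not ramify.
(326/17) = 3^8 mod 17 = 16, giving Legendre symbol -1.
Legendre symbol -1 ⇒ 17 is inert.

17 remains inert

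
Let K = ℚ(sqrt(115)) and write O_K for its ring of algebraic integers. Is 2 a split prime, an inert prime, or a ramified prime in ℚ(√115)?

2 is ramified

d = 115 ≡ 3 (mod 4), so O_K = ℤ[√115] and disc(K) = 4d = 460.
Ramification test: 2 | 460. The prime 2 ramifies in K.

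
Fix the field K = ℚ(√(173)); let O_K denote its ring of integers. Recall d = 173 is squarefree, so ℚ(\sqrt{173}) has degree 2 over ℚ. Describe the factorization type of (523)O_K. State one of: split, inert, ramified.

d = 173 ≡ 1 (mod 4), so O_K = ℤ[(1+√173)/2] and disc(K) = d = 173.
Since gcd(523, 173) = 1 the prime 523 does not ramify.
Legendre symbol by Euler's criterion: (173/523) ≡ 173^261 ≡ 1 (mod 523), i.e. (173/523) = 1.
d is a quadratic residue mod p, hence 523 splits in O_K.

split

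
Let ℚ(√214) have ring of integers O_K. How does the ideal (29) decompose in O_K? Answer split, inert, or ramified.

214 mod 4 = 2, hence disc K = 4·214 = 856 and O_K = ℤ[√214].
Since gcd(29, 856) = 1 the prime 29 does not ramify.
Euler's criterion: 214^14 mod 29 = 28. Thus (214|29) = -1.
Legendre symbol -1 ⇒ 29 is inert.

inert — (29) stays prime in O_K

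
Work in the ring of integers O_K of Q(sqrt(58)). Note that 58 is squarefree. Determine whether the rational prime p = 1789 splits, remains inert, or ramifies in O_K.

58 mod 4 = 2, hence disc K = 4·58 = 232 and O_K = ℤ[√58].
disc(K) = 232 is not divisible by 1789; 1789 is unramified.
Legendre symbol by Euler's criterion: (58/1789) ≡ 58^894 ≡ 1788 (mod 1789), i.e. (58/1789) = -1.
Legendre symbol -1 ⇒ 1789 is inert.

p is inert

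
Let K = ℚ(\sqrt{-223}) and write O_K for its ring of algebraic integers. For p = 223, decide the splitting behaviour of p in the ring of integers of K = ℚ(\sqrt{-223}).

ramifies in O_K

Since -223 ≡ 1 mod 4, the ring of integers is ℤ[(1+√-223)/2] with discriminant -223.
disc(K) = -223 = 223·(-1), so p = 223 is ramified.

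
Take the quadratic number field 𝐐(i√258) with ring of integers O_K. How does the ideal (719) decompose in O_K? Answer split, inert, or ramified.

splits completely

-258 mod 4 = 2, hence disc K = 4·(-258) = -1032 and O_K = ℤ[√-258].
Since gcd(719, -1032) = 1 the prime 719 does not ramify.
Legendre symbol by Euler's criterion: (-258/719) ≡ (-258)^359 ≡ 1 (mod 719), i.e. (-258/719) = 1.
Legendre symbol 1 ⇒ 719 is split.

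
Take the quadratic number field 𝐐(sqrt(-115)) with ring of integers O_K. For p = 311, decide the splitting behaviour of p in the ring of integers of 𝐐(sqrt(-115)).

Since -115 ≡ 1 mod 4, the ring of integers is ℤ[(1+√-115)/2] with discriminant -115.
311 ∤ -115, so 311 is unramified.
Euler's criterion: (-115)^155 mod 311 = 1. Thus (-115|311) = 1.
d is a quadratic residue mod p, hence 311 splits in O_K.

split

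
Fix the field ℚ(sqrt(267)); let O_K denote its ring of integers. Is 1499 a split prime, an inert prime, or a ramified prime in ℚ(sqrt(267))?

d = 267 ≡ 3 (mod 4), so O_K = ℤ[√267] and disc(K) = 4d = 1068.
disc(K) = 1068 is not divisible by 1499; 1499 is unramified.
Euler's criterion: 267^749 mod 1499 = 1498. Thus (267|1499) = -1.
Legendre symbol -1 ⇒ 1499 is inert.

1499 remains inert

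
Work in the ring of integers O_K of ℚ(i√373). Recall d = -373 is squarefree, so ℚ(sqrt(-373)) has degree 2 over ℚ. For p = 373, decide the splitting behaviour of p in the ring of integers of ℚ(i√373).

d = -373 ≡ 3 (mod 4), so O_K = ℤ[√-373] and disc(K) = 4d = -1492.
373 divides disc(K) = -1492, so 373 ramifies.

ramifies in O_K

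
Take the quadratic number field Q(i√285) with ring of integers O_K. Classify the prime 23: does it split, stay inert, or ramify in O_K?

inert

d = -285 ≡ 3 (mod 4), so O_K = ℤ[√-285] and disc(K) = 4d = -1140.
23 ∤ -1140, so 23 is unramified.
Legendre symbol by Euler's criterion: (-285/23) ≡ (-285)^11 ≡ 22 (mod 23), i.e. (-285/23) = -1.
d is a non-residue mod p, hence 23 remains inert in O_K.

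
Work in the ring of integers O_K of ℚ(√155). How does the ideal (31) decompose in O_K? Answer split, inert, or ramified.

155 mod 4 = 3, hence disc K = 4·155 = 620 and O_K = ℤ[√155].
31 divides disc(K) = 620, so 31 ramifies.

p ramifies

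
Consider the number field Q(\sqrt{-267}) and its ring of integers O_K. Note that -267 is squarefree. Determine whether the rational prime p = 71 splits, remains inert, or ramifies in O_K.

inert — (71) stays prime in O_K

d = -267 ≡ 1 (mod 4), so O_K = ℤ[(1+√-267)/2] and disc(K) = d = -267.
disc(K) = -267 is not divisible by 71; 71 is unramified.
Compute (-267/71) via Euler: 17^((71-1)/2) mod 71 = 70, so (-267/71) = -1.
(-267/71) = -1, so 71 is inert.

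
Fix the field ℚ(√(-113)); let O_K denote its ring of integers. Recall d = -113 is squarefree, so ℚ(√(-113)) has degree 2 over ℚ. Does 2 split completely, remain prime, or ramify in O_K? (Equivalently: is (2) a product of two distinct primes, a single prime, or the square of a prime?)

Since -113 ≢ 1 mod 4, the ring of integers is ℤ[√-113] with discriminant 4·(-113) = -452.
2 divides disc(K) = -452, so 2 ramifies.

p ramifies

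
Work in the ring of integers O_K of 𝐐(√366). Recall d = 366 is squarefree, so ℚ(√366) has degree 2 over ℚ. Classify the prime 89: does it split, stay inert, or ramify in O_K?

p splits

Since 366 ≢ 1 mod 4, the ring of integers is ℤ[√366] with discriminant 4·366 = 1464.
89 ∤ 1464, so 89 is unramified.
(366/89) = 10^44 mod 89 = 1, giving Legendre symbol 1.
d is a quadratic residue mod p, hence 89 splits in O_K.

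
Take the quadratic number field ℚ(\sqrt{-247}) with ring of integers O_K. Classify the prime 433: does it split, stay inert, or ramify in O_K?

433 remains inert

d = -247 ≡ 1 (mod 4), so O_K = ℤ[(1+√-247)/2] and disc(K) = d = -247.
disc(K) = -247 is not divisible by 433; 433 is unramified.
Compute (-247/433) via Euler: 186^((433-1)/2) mod 433 = 432, so (-247/433) = -1.
(-247/433) = -1, so 433 is inert.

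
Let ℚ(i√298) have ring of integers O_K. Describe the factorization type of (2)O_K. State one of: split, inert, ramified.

Since -298 ≢ 1 mod 4, the ring of integers is ℤ[√-298] with discriminant 4·(-298) = -1192.
disc(K) = -1192 = 2·(-596), so p = 2 is ramified.

ramified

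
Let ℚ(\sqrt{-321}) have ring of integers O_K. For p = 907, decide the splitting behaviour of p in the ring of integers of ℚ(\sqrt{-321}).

splits completely

-321 mod 4 = 3, hence disc K = 4·(-321) = -1284 and O_K = ℤ[√-321].
907 ∤ -1284, so 907 is unramified.
Euler's criterion: (-321)^453 mod 907 = 1. Thus (-321|907) = 1.
(-321/907) = 1, so 907 splits.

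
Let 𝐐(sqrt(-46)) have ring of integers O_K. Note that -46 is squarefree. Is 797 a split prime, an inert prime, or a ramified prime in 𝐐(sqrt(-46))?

d = -46 ≡ 2 (mod 4), so O_K = ℤ[√-46] and disc(K) = 4d = -184.
Since gcd(797, -184) = 1 the prime 797 does not ramify.
Compute (-46/797) via Euler: 751^((797-1)/2) mod 797 = 1, so (-46/797) = 1.
(-46/797) = 1, so 797 splits.

p splits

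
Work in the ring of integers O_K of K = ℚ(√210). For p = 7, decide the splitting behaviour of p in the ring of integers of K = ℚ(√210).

ramified — (7) = 𝔭²

210 mod 4 = 2, hence disc K = 4·210 = 840 and O_K = ℤ[√210].
disc(K) = 840 = 7·120, so p = 7 is ramified.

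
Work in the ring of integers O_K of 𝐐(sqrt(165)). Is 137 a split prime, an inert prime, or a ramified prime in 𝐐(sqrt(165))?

165 mod 4 = 1, hence disc K = 165 and O_K = ℤ[(1+√165)/2].
disc(K) = 165 is not divisible by 137; 137 is unramified.
Compute (165/137) via Euler: 28^((137-1)/2) mod 137 = 1, so (165/137) = 1.
d is a quadratic residue mod p, hence 137 splits in O_K.

split — (137) = 𝔭₁𝔭₂ with 𝔭₁ ≠ 𝔭₂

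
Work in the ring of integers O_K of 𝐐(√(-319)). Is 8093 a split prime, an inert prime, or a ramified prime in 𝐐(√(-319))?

Since -319 ≡ 1 mod 4, the ring of integers is ℤ[(1+√-319)/2] with discriminant -319.
Since gcd(8093, -319) = 1 the prime 8093 does not ramify.
Euler's criterion: (-319)^4046 mod 8093 = 1. Thus (-319|8093) = 1.
(-319/8093) = 1, so 8093 splits.

split — (8093) = 𝔭₁𝔭₂ with 𝔭₁ ≠ 𝔭₂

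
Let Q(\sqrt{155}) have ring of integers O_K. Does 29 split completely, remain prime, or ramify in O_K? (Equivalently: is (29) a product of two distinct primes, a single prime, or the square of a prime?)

d = 155 ≡ 3 (mod 4), so O_K = ℤ[√155] and disc(K) = 4d = 620.
Since gcd(29, 620) = 1 the prime 29 does not ramify.
Compute (155/29) via Euler: 10^((29-1)/2) mod 29 = 28, so (155/29) = -1.
Legendre symbol -1 ⇒ 29 is inert.

remains prime (inert)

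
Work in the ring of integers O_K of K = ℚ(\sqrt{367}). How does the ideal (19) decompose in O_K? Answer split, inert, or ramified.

367 mod 4 = 3, hence disc K = 4·367 = 1468 and O_K = ℤ[√367].
19 ∤ 1468, so 19 is unramified.
Compute (367/19) via Euler: 6^((19-1)/2) mod 19 = 1, so (367/19) = 1.
Legendre symbol 1 ⇒ 19 is split.

19 splits in O_K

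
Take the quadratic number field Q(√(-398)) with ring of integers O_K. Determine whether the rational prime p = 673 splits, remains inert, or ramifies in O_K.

Since -398 ≢ 1 mod 4, the ring of integers is ℤ[√-398] with discriminant 4·(-398) = -1592.
Since gcd(673, -1592) = 1 the prime 673 does not ramify.
Compute (-398/673) via Euler: 275^((673-1)/2) mod 673 = 672, so (-398/673) = -1.
Legendre symbol -1 ⇒ 673 is inert.

p is inert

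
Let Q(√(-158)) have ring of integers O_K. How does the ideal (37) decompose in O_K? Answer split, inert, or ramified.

split

-158 mod 4 = 2, hence disc K = 4·(-158) = -632 and O_K = ℤ[√-158].
Since gcd(37, -632) = 1 the prime 37 does not ramify.
Euler's criterion: (-158)^18 mod 37 = 1. Thus (-158|37) = 1.
Legendre symbol 1 ⇒ 37 is split.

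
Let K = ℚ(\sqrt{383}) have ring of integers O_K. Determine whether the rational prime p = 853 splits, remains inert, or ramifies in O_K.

d = 383 ≡ 3 (mod 4), so O_K = ℤ[√383] and disc(K) = 4d = 1532.
disc(K) = 1532 is not divisible by 853; 853 is unramified.
Legendre symbol by Euler's criterion: (383/853) ≡ 383^426 ≡ 1 (mod 853), i.e. (383/853) = 1.
d is a quadratic residue mod p, hence 853 splits in O_K.

p splits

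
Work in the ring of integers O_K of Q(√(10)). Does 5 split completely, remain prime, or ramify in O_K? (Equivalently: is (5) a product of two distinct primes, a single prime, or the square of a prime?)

p ramifies

Since 10 ≢ 1 mod 4, the ring of integers is ℤ[√10] with discriminant 4·10 = 40.
Ramification test: 5 | 40. The prime 5 ramifies in K.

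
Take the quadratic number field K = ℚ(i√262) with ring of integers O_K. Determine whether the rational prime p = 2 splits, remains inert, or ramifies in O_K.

-262 mod 4 = 2, hence disc K = 4·(-262) = -1048 and O_K = ℤ[√-262].
Ramification test: 2 | -1048. The prime 2 ramifies in K.

ramifies in O_K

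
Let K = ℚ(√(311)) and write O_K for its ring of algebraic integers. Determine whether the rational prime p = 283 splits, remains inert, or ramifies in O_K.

311 mod 4 = 3, hence disc K = 4·311 = 1244 and O_K = ℤ[√311].
disc(K) = 1244 is not divisible by 283; 283 is unramified.
Euler's criterion: 311^141 mod 283 = 1. Thus (311|283) = 1.
Legendre symbol 1 ⇒ 283 is split.

283 splits in O_K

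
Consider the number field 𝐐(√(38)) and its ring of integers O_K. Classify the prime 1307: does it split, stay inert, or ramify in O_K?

1307 remains inert

Since 38 ≢ 1 mod 4, the ring of integers is ℤ[√38] with discriminant 4·38 = 152.
Since gcd(1307, 152) = 1 the prime 1307 does not ramify.
Legendre symbol by Euler's criterion: (38/1307) ≡ 38^653 ≡ 1306 (mod 1307), i.e. (38/1307) = -1.
Legendre symbol -1 ⇒ 1307 is inert.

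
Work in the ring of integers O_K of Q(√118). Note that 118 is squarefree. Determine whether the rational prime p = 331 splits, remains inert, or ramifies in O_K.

split — (331) = 𝔭₁𝔭₂ with 𝔭₁ ≠ 𝔭₂

d = 118 ≡ 2 (mod 4), so O_K = ℤ[√118] and disc(K) = 4d = 472.
disc(K) = 472 is not divisible by 331; 331 is unramified.
Compute (118/331) via Euler: 118^((331-1)/2) mod 331 = 1, so (118/331) = 1.
d is a quadratic residue mod p, hence 331 splits in O_K.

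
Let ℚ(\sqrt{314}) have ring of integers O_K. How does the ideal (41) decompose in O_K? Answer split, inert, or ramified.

inert

Since 314 ≢ 1 mod 4, the ring of integers is ℤ[√314] with discriminant 4·314 = 1256.
41 ∤ 1256, so 41 is unramified.
(314/41) = 27^20 mod 41 = 40, giving Legendre symbol -1.
Legendre symbol -1 ⇒ 41 is inert.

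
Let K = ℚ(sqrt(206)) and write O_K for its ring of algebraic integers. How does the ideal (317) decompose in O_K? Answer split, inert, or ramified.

206 mod 4 = 2, hence disc K = 4·206 = 824 and O_K = ℤ[√206].
disc(K) = 824 is not divisible by 317; 317 is unramified.
Legendre symbol by Euler's criterion: (206/317) ≡ 206^158 ≡ 316 (mod 317), i.e. (206/317) = -1.
d is a non-residue mod p, hence 317 remains inert in O_K.

p is inert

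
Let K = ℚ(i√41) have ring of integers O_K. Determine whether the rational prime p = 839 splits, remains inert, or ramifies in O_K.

Since -41 ≢ 1 mod 4, the ring of integers is ℤ[√-41] with discriminant 4·(-41) = -164.
Since gcd(839, -164) = 1 the prime 839 does not ramify.
(-41/839) = 798^419 mod 839 = 1, giving Legendre symbol 1.
Legendre symbol 1 ⇒ 839 is split.

splits completely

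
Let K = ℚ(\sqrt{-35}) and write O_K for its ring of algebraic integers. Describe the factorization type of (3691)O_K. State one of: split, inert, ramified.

d = -35 ≡ 1 (mod 4), so O_K = ℤ[(1+√-35)/2] and disc(K) = d = -35.
disc(K) = -35 is not divisible by 3691; 3691 is unramified.
Legendre symbol by Euler's criterion: (-35/3691) ≡ (-35)^1845 ≡ 1 (mod 3691), i.e. (-35/3691) = 1.
Legendre symbol 1 ⇒ 3691 is split.

p splits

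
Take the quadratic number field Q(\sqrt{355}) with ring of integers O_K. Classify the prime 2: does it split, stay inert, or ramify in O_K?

Since 355 ≢ 1 mod 4, the ring of integers is ℤ[√355] with discriminant 4·355 = 1420.
Ramification test: 2 | 1420. The prime 2 ramifies in K.

ramifies in O_K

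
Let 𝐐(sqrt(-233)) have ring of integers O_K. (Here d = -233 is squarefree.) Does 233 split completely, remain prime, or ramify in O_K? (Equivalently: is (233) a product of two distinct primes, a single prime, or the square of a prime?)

Since -233 ≢ 1 mod 4, the ring of integers is ℤ[√-233] with discriminant 4·(-233) = -932.
Ramification test: 233 | -932. The prime 233 ramifies in K.

233 is ramified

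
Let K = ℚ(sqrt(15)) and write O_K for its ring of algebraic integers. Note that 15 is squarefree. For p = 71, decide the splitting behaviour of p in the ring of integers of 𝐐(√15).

71 splits in O_K

Since 15 ≢ 1 mod 4, the ring of integers is ℤ[√15] with discriminant 4·15 = 60.
Since gcd(71, 60) = 1 the prime 71 does not ramify.
Legendre symbol by Euler's criterion: (15/71) ≡ 15^35 ≡ 1 (mod 71), i.e. (15/71) = 1.
d is a quadratic residue mod p, hence 71 splits in O_K.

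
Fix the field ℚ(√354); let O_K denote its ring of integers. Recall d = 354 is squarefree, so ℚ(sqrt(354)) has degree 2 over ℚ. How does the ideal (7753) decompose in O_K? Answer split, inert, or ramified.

7753 remains inert

Since 354 ≢ 1 mod 4, the ring of integers is ℤ[√354] with discriminant 4·354 = 1416.
7753 ∤ 1416, so 7753 is unramified.
Legendre symbol by Euler's criterion: (354/7753) ≡ 354^3876 ≡ 7752 (mod 7753), i.e. (354/7753) = -1.
Legendre symbol -1 ⇒ 7753 is inert.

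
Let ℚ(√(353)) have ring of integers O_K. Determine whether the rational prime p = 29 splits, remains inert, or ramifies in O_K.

splits completely

d = 353 ≡ 1 (mod 4), so O_K = ℤ[(1+√353)/2] and disc(K) = d = 353.
29 ∤ 353, so 29 is unramified.
Compute (353/29) via Euler: 5^((29-1)/2) mod 29 = 1, so (353/29) = 1.
d is a quadratic residue mod p, hence 29 splits in O_K.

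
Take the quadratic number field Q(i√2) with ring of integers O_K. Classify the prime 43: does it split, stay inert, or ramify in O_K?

splits completely

-2 mod 4 = 2, hence disc K = 4·(-2) = -8 and O_K = ℤ[√-2].
disc(K) = -8 is not divisible by 43; 43 is unramified.
Euler's criterion: (-2)^21 mod 43 = 1. Thus (-2|43) = 1.
d is a quadratic residue mod p, hence 43 splits in O_K.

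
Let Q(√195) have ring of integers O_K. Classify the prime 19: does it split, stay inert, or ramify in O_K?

p splits

Since 195 ≢ 1 mod 4, the ring of integers is ℤ[√195] with discriminant 4·195 = 780.
disc(K) = 780 is not divisible by 19; 19 is unramified.
Euler's criterion: 195^9 mod 19 = 1. Thus (195|19) = 1.
Legendre symbol 1 ⇒ 19 is split.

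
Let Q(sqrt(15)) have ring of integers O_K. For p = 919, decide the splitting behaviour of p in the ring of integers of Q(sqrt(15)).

919 remains inert

d = 15 ≡ 3 (mod 4), so O_K = ℤ[√15] and disc(K) = 4d = 60.
919 ∤ 60, so 919 is unramified.
Euler's criterion: 15^459 mod 919 = 918. Thus (15|919) = -1.
Legendre symbol -1 ⇒ 919 is inert.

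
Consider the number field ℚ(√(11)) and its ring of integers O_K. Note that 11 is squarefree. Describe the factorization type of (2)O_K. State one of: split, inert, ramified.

d = 11 ≡ 3 (mod 4), so O_K = ℤ[√11] and disc(K) = 4d = 44.
Ramification test: 2 | 44. The prime 2 ramifies in K.

ramified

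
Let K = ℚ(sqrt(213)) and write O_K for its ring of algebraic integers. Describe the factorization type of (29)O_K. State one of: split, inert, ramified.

213 mod 4 = 1, hence disc K = 213 and O_K = ℤ[(1+√213)/2].
Since gcd(29, 213) = 1 the prime 29 does not ramify.
Compute (213/29) via Euler: 10^((29-1)/2) mod 29 = 28, so (213/29) = -1.
Legendre symbol -1 ⇒ 29 is inert.

inert — (29) stays prime in O_K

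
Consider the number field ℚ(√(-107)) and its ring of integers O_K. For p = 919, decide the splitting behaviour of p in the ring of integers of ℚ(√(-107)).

Since -107 ≡ 1 mod 4, the ring of integers is ℤ[(1+√-107)/2] with discriminant -107.
disc(K) = -107 is not divisible by 919; 919 is unramified.
(-107/919) = 812^459 mod 919 = 918, giving Legendre symbol -1.
d is a non-residue mod p, hence 919 remains inert in O_K.

remains prime (inert)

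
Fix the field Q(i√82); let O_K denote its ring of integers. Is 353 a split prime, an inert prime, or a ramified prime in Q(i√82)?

-82 mod 4 = 2, hence disc K = 4·(-82) = -328 and O_K = ℤ[√-82].
disc(K) = -328 is not divisible by 353; 353 is unramified.
Euler's criterion: (-82)^176 mod 353 = 1. Thus (-82|353) = 1.
(-82/353) = 1, so 353 splits.

split — (353) = 𝔭₁𝔭₂ with 𝔭₁ ≠ 𝔭₂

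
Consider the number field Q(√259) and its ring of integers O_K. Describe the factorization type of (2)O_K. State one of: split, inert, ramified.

2 is ramified

d = 259 ≡ 3 (mod 4), so O_K = ℤ[√259] and disc(K) = 4d = 1036.
disc(K) = 1036 = 2·518, so p = 2 is ramified.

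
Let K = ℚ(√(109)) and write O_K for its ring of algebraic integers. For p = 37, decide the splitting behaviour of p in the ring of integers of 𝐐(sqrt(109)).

remains prime (inert)

Since 109 ≡ 1 mod 4, the ring of integers is ℤ[(1+√109)/2] with discriminant 109.
37 ∤ 109, so 37 is unramified.
Legendre symbol by Euler's criterion: (109/37) ≡ 109^18 ≡ 36 (mod 37), i.e. (109/37) = -1.
(109/37) = -1, so 37 is inert.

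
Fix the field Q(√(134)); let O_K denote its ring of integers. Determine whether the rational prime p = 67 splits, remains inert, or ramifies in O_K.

Since 134 ≢ 1 mod 4, the ring of integers is ℤ[√134] with discriminant 4·134 = 536.
Ramification test: 67 | 536. The prime 67 ramifies in K.

ramified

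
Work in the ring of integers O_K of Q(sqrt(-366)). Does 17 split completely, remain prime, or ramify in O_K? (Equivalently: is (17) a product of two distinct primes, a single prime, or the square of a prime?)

d = -366 ≡ 2 (mod 4), so O_K = ℤ[√-366] and disc(K) = 4d = -1464.
disc(K) = -1464 is not divisible by 17; 17 is unramified.
Legendre symbol by Euler's criterion: (-366/17) ≡ (-366)^8 ≡ 1 (mod 17), i.e. (-366/17) = 1.
Legendre symbol 1 ⇒ 17 is split.

split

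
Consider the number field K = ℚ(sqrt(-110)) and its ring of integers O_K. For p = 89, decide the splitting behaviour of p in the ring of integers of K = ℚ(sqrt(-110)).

Since -110 ≢ 1 mod 4, the ring of integers is ℤ[√-110] with discriminant 4·(-110) = -440.
disc(K) = -440 is not divisible by 89; 89 is unramified.
Compute (-110/89) via Euler: 68^((89-1)/2) mod 89 = 1, so (-110/89) = 1.
d is a quadratic residue mod p, hence 89 splits in O_K.

p splits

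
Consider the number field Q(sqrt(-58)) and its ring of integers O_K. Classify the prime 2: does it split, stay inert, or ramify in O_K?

p ramifies

Since -58 ≢ 1 mod 4, the ring of integers is ℤ[√-58] with discriminant 4·(-58) = -232.
Ramification test: 2 | -232. The prime 2 ramifies in K.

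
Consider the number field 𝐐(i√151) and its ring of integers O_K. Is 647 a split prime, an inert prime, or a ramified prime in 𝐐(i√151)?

647 splits in O_K

-151 mod 4 = 1, hence disc K = -151 and O_K = ℤ[(1+√-151)/2].
647 ∤ -151, so 647 is unramified.
Compute (-151/647) via Euler: 496^((647-1)/2) mod 647 = 1, so (-151/647) = 1.
d is a quadratic residue mod p, hence 647 splits in O_K.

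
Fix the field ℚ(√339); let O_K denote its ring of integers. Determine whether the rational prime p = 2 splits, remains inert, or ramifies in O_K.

Since 339 ≢ 1 mod 4, the ring of integers is ℤ[√339] with discriminant 4·339 = 1356.
Ramification test: 2 | 1356. The prime 2 ramifies in K.

p ramifies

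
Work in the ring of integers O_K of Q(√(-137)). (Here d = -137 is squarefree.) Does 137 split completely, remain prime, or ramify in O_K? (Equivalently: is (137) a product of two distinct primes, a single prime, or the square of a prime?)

-137 mod 4 = 3, hence disc K = 4·(-137) = -548 and O_K = ℤ[√-137].
137 divides disc(K) = -548, so 137 ramifies.

ramifies in O_K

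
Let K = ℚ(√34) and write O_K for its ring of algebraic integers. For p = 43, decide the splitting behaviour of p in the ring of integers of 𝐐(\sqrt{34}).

remains prime (inert)

d = 34 ≡ 2 (mod 4), so O_K = ℤ[√34] and disc(K) = 4d = 136.
43 ∤ 136, so 43 is unramified.
(34/43) = 34^21 mod 43 = 42, giving Legendre symbol -1.
d is a non-residue mod p, hence 43 remains inert in O_K.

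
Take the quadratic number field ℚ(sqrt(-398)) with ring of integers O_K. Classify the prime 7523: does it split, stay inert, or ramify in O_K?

d = -398 ≡ 2 (mod 4), so O_K = ℤ[√-398] and disc(K) = 4d = -1592.
7523 ∤ -1592, so 7523 is unramified.
Compute (-398/7523) via Euler: 7125^((7523-1)/2) mod 7523 = 7522, so (-398/7523) = -1.
(-398/7523) = -1, so 7523 is inert.

remains prime (inert)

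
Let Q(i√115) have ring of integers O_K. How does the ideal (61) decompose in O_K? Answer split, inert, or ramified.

d = -115 ≡ 1 (mod 4), so O_K = ℤ[(1+√-115)/2] and disc(K) = d = -115.
Since gcd(61, -115) = 1 the prime 61 does not ramify.
Compute (-115/61) via Euler: 7^((61-1)/2) mod 61 = 60, so (-115/61) = -1.
Legendre symbol -1 ⇒ 61 is inert.

inert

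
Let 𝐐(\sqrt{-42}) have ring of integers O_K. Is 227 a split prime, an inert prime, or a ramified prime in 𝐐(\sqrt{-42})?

227 splits in O_K

d = -42 ≡ 2 (mod 4), so O_K = ℤ[√-42] and disc(K) = 4d = -168.
Since gcd(227, -168) = 1 the prime 227 does not ramify.
Compute (-42/227) via Euler: 185^((227-1)/2) mod 227 = 1, so (-42/227) = 1.
d is a quadratic residue mod p, hence 227 splits in O_K.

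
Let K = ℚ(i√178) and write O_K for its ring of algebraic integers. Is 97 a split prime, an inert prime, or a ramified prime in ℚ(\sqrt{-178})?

Since -178 ≢ 1 mod 4, the ring of integers is ℤ[√-178] with discriminant 4·(-178) = -712.
Since gcd(97, -712) = 1 the prime 97 does not ramify.
Legendre symbol by Euler's criterion: (-178/97) ≡ (-178)^48 ≡ 1 (mod 97), i.e. (-178/97) = 1.
Legendre symbol 1 ⇒ 97 is split.

97 splits in O_K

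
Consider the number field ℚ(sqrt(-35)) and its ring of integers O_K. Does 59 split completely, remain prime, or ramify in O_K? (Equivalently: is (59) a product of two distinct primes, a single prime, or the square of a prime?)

Since -35 ≡ 1 mod 4, the ring of integers is ℤ[(1+√-35)/2] with discriminant -35.
Since gcd(59, -35) = 1 the prime 59 does not ramify.
(-35/59) = 24^29 mod 59 = 58, giving Legendre symbol -1.
d is a non-residue mod p, hence 59 remains inert in O_K.

remains prime (inert)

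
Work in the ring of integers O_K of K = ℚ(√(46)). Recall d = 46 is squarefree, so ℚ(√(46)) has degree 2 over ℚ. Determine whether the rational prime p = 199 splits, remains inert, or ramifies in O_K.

46 mod 4 = 2, hence disc K = 4·46 = 184 and O_K = ℤ[√46].
disc(K) = 184 is not divisible by 199; 199 is unramified.
Compute (46/199) via Euler: 46^((199-1)/2) mod 199 = 1, so (46/199) = 1.
Legendre symbol 1 ⇒ 199 is split.

199 splits in O_K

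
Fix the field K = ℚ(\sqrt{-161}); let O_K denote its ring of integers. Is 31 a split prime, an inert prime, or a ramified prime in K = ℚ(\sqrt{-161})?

split — (31) = 𝔭₁𝔭₂ with 𝔭₁ ≠ 𝔭₂

Since -161 ≢ 1 mod 4, the ring of integers is ℤ[√-161] with discriminant 4·(-161) = -644.
31 ∤ -644, so 31 is unramified.
Compute (-161/31) via Euler: 25^((31-1)/2) mod 31 = 1, so (-161/31) = 1.
Legendre symbol 1 ⇒ 31 is split.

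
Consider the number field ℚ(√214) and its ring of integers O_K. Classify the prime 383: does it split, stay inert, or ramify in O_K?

d = 214 ≡ 2 (mod 4), so O_K = ℤ[√214] and disc(K) = 4d = 856.
383 ∤ 856, so 383 is unramified.
Legendre symbol by Euler's criterion: (214/383) ≡ 214^191 ≡ 382 (mod 383), i.e. (214/383) = -1.
(214/383) = -1, so 383 is inert.

inert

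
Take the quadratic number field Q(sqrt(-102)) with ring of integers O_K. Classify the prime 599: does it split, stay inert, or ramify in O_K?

inert — (599) stays prime in O_K

Since -102 ≢ 1 mod 4, the ring of integers is ℤ[√-102] with discriminant 4·(-102) = -408.
disc(K) = -408 is not divisible by 599; 599 is unramified.
Legendre symbol by Euler's criterion: (-102/599) ≡ (-102)^299 ≡ 598 (mod 599), i.e. (-102/599) = -1.
(-102/599) = -1, so 599 is inert.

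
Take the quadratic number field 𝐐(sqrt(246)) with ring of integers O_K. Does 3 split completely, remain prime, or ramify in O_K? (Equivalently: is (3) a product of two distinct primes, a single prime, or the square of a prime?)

3 is ramified

d = 246 ≡ 2 (mod 4), so O_K = ℤ[√246] and disc(K) = 4d = 984.
Ramification test: 3 | 984. The prime 3 ramifies in K.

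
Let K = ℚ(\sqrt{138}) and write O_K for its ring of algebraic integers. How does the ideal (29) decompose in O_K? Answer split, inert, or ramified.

d = 138 ≡ 2 (mod 4), so O_K = ℤ[√138] and disc(K) = 4d = 552.
Since gcd(29, 552) = 1 the prime 29 does not ramify.
(138/29) = 22^14 mod 29 = 1, giving Legendre symbol 1.
(138/29) = 1, so 29 splits.

split — (29) = 𝔭₁𝔭₂ with 𝔭₁ ≠ 𝔭₂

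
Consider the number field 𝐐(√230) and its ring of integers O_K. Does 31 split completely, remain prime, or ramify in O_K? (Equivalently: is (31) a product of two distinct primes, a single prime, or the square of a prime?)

inert — (31) stays prime in O_K

Since 230 ≢ 1 mod 4, the ring of integers is ℤ[√230] with discriminant 4·230 = 920.
disc(K) = 920 is not divisible by 31; 31 is unramified.
Euler's criterion: 230^15 mod 31 = 30. Thus (230|31) = -1.
Legendre symbol -1 ⇒ 31 is inert.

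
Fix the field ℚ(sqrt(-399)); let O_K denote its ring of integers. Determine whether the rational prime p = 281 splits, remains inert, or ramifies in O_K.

Since -399 ≡ 1 mod 4, the ring of integers is ℤ[(1+√-399)/2] with discriminant -399.
disc(K) = -399 is not divisible by 281; 281 is unramified.
Euler's criterion: (-399)^140 mod 281 = 1. Thus (-399|281) = 1.
d is a quadratic residue mod p, hence 281 splits in O_K.

281 splits in O_K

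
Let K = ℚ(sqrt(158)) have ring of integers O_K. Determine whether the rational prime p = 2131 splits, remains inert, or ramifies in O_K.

d = 158 ≡ 2 (mod 4), so O_K = ℤ[√158] and disc(K) = 4d = 632.
2131 ∤ 632, so 2131 is unramified.
Compute (158/2131) via Euler: 158^((2131-1)/2) mod 2131 = 2130, so (158/2131) = -1.
d is a non-residue mod p, hence 2131 remains inert in O_K.

inert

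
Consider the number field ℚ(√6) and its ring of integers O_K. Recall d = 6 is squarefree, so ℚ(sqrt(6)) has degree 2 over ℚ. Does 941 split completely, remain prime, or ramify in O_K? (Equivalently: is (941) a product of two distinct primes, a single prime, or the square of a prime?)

split — (941) = 𝔭₁𝔭₂ with 𝔭₁ ≠ 𝔭₂

6 mod 4 = 2, hence disc K = 4·6 = 24 and O_K = ℤ[√6].
Since gcd(941, 24) = 1 the prime 941 does not ramify.
Compute (6/941) via Euler: 6^((941-1)/2) mod 941 = 1, so (6/941) = 1.
(6/941) = 1, so 941 splits.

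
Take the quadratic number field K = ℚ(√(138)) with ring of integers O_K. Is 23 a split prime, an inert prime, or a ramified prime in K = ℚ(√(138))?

d = 138 ≡ 2 (mod 4), so O_K = ℤ[√138] and disc(K) = 4d = 552.
Ramification test: 23 | 552. The prime 23 ramifies in K.

ramified — (23) = 𝔭²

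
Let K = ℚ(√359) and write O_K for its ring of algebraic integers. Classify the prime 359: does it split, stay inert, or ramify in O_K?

d = 359 ≡ 3 (mod 4), so O_K = ℤ[√359] and disc(K) = 4d = 1436.
359 divides disc(K) = 1436, so 359 ramifies.

ramified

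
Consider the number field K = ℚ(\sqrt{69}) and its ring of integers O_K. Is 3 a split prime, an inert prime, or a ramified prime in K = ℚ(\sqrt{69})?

p ramifies

d = 69 ≡ 1 (mod 4), so O_K = ℤ[(1+√69)/2] and disc(K) = d = 69.
disc(K) = 69 = 3·23, so p = 3 is ramified.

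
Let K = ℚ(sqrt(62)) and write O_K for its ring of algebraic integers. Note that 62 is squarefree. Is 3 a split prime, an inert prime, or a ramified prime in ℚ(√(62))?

3 remains inert

62 mod 4 = 2, hence disc K = 4·62 = 248 and O_K = ℤ[√62].
3 ∤ 248, so 3 is unramified.
Euler's criterion: 62^1 mod 3 = 2. Thus (62|3) = -1.
d is a non-residue mod p, hence 3 remains inert in O_K.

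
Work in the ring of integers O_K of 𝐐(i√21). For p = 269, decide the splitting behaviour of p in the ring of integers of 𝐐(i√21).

-21 mod 4 = 3, hence disc K = 4·(-21) = -84 and O_K = ℤ[√-21].
269 ∤ -84, so 269 is unramified.
Legendre symbol by Euler's criterion: (-21/269) ≡ (-21)^134 ≡ 1 (mod 269), i.e. (-21/269) = 1.
Legendre symbol 1 ⇒ 269 is split.

split — (269) = 𝔭₁𝔭₂ with 𝔭₁ ≠ 𝔭₂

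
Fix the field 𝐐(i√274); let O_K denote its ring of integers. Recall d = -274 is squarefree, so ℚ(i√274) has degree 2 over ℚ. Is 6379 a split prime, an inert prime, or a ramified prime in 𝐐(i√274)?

d = -274 ≡ 2 (mod 4), so O_K = ℤ[√-274] and disc(K) = 4d = -1096.
6379 ∤ -1096, so 6379 is unramified.
Compute (-274/6379) via Euler: 6105^((6379-1)/2) mod 6379 = 1, so (-274/6379) = 1.
d is a quadratic residue mod p, hence 6379 splits in O_K.

6379 splits in O_K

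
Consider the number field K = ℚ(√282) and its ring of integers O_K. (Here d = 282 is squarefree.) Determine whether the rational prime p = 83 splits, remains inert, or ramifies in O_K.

282 mod 4 = 2, hence disc K = 4·282 = 1128 and O_K = ℤ[√282].
disc(K) = 1128 is not divisible by 83; 83 is unramified.
Euler's criterion: 282^41 mod 83 = 1. Thus (282|83) = 1.
Legendre symbol 1 ⇒ 83 is split.

split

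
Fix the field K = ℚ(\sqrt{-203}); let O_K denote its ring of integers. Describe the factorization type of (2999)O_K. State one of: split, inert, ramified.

-203 mod 4 = 1, hence disc K = -203 and O_K = ℤ[(1+√-203)/2].
disc(K) = -203 is not divisible by 2999; 2999 is unramified.
(-203/2999) = 2796^1499 mod 2999 = 1, giving Legendre symbol 1.
(-203/2999) = 1, so 2999 splits.

2999 splits in O_K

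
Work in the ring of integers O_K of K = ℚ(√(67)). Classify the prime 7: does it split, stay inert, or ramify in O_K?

Since 67 ≢ 1 mod 4, the ring of integers is ℤ[√67] with discriminant 4·67 = 268.
disc(K) = 268 is not divisible by 7; 7 is unramified.
(67/7) = 4^3 mod 7 = 1, giving Legendre symbol 1.
(67/7) = 1, so 7 splits.

split — (7) = 𝔭₁𝔭₂ with 𝔭₁ ≠ 𝔭₂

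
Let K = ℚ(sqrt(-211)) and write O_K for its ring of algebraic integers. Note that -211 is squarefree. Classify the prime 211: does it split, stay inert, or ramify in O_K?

d = -211 ≡ 1 (mod 4), so O_K = ℤ[(1+√-211)/2] and disc(K) = d = -211.
211 divides disc(K) = -211, so 211 ramifies.

ramifies in O_K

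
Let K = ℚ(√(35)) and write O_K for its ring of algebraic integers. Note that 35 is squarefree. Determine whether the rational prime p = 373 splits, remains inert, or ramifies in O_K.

373 remains inert

Since 35 ≢ 1 mod 4, the ring of integers is ℤ[√35] with discriminant 4·35 = 140.
373 ∤ 140, so 373 is unramified.
(35/373) = 35^186 mod 373 = 372, giving Legendre symbol -1.
d is a non-residue mod p, hence 373 remains inert in O_K.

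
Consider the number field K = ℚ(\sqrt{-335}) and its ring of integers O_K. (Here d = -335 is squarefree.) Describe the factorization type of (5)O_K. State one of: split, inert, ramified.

5 is ramified

Since -335 ≡ 1 mod 4, the ring of integers is ℤ[(1+√-335)/2] with discriminant -335.
disc(K) = -335 = 5·(-67), so p = 5 is ramified.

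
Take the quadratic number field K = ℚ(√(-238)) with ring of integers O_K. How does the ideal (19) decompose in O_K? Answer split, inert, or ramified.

p splits

Since -238 ≢ 1 mod 4, the ring of integers is ℤ[√-238] with discriminant 4·(-238) = -952.
Since gcd(19, -952) = 1 the prime 19 does not ramify.
Legendre symbol by Euler's criterion: (-238/19) ≡ (-238)^9 ≡ 1 (mod 19), i.e. (-238/19) = 1.
Legendre symbol 1 ⇒ 19 is split.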